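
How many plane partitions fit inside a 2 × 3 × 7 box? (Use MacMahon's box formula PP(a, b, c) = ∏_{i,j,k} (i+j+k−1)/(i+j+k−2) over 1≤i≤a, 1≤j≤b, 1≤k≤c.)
PP(2, 3, 7) = 4950

Evaluate the triple product over i = 1..2, j = 1..3, k = 1..7. The factors are (2/1) · (3/2) · (4/3) · (5/4) · (6/5) · (7/6) · (8/7) · (3/2) · … (42 factors total). The numerators and denominators telescope so the product is an integer; carrying out the multiplication exactly gives PP(2, 3, 7) = 4950.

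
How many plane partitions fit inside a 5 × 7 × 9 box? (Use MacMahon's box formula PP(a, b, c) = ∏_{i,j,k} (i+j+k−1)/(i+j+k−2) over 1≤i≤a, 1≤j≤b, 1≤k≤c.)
PP(5, 7, 9) = 2424984388825856

Evaluate the triple product over i = 1..5, j = 1..7, k = 1..9. The factors are (2/1) · (3/2) · (4/3) · (5/4) · (6/5) · (7/6) · (8/7) · (9/8) · … (315 factors total). The numerators and denominators telescope so the product is an integer; carrying out the multiplication exactly gives PP(5, 7, 9) = 2424984388825856.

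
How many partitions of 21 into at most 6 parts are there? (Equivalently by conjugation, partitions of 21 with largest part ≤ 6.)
p(21, parts ≤ 6) = 331

Use the recurrence p(n, m) = p(n, m−1) + p(n−m, m): either the largest part is < m (count p(n, m−1)) or the largest part is exactly m (remove one copy of m, count p(n−m, m)). With p(0, ·) = 1 this gives p(21, parts ≤ 6) = 331. (By conjugating Young diagrams, this also counts partitions of 21 into at most 6 parts.)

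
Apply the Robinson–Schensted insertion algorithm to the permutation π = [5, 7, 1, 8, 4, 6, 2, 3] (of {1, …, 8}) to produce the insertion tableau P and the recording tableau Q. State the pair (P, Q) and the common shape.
P = [1, 2, 3] / [4, 6, 8] / [5, 7];  Q = [1, 2, 4] / [3, 5, 6] / [7, 8];  common shape = (3, 3, 2)

Row-insert the values π_1, π_2, … into P one at a time, bumping the leftmost entry strictly greater than the inserted value down to the next row. The recording tableau Q records, in position (i, j), the step at which that cell was added to P.
  Insert 5 (step 1): P = [5];  Q = [1]
  Insert 7 (step 2): P = [5, 7];  Q = [1, 2]
  Insert 1 (step 3): P = [1, 7] / [5];  Q = [1, 2] / [3]
  Insert 8 (step 4): P = [1, 7, 8] / [5];  Q = [1, 2, 4] / [3]
  Insert 4 (step 5): P = [1, 4, 8] / [5, 7];  Q = [1, 2, 4] / [3, 5]
  Insert 6 (step 6): P = [1, 4, 6] / [5, 7, 8];  Q = [1, 2, 4] / [3, 5, 6]
  Insert 2 (step 7): P = [1, 2, 6] / [4, 7, 8] / [5];  Q = [1, 2, 4] / [3, 5, 6] / [7]
  Insert 3 (step 8): P = [1, 2, 3] / [4, 6, 8] / [5, 7];  Q = [1, 2, 4] / [3, 5, 6] / [7, 8]
Final shape: (3, 3, 2).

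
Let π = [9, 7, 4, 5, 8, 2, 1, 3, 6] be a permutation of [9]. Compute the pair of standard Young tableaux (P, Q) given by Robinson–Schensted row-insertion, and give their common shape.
P = [1, 3, 6] / [2, 5, 8] / [4] / [7] / [9];  Q = [1, 4, 5] / [2, 8, 9] / [3] / [6] / [7];  common shape = (3, 3, 1, 1, 1)

Row-insert the values π_1, π_2, … into P one at a time, bumping the leftmost entry strictly greater than the inserted value down to the next row. The recording tableau Q records, in position (i, j), the step at which that cell was added to P.
  Insert 9 (step 1): P = [9];  Q = [1]
  Insert 7 (step 2): P = [7] / [9];  Q = [1] / [2]
  Insert 4 (step 3): P = [4] / [7] / [9];  Q = [1] / [2] / [3]
  Insert 5 (step 4): P = [4, 5] / [7] / [9];  Q = [1, 4] / [2] / [3]
  Insert 8 (step 5): P = [4, 5, 8] / [7] / [9];  Q = [1, 4, 5] / [2] / [3]
  Insert 2 (step 6): P = [2, 5, 8] / [4] / [7] / [9];  Q = [1, 4, 5] / [2] / [3] / [6]
  Insert 1 (step 7): P = [1, 5, 8] / [2] / [4] / [7] / [9];  Q = [1, 4, 5] / [2] / [3] / [6] / [7]
  Insert 3 (step 8): P = [1, 3, 8] / [2, 5] / [4] / [7] / [9];  Q = [1, 4, 5] / [2, 8] / [3] / [6] / [7]
  Insert 6 (step 9): P = [1, 3, 6] / [2, 5, 8] / [4] / [7] / [9];  Q = [1, 4, 5] / [2, 8, 9] / [3] / [6] / [7]
Final shape: (3, 3, 1, 1, 1).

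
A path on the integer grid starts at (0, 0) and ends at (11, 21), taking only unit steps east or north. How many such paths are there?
Number of paths = 129024480

A monotone lattice path from (0, 0) to (11, 21) consists of 11 east steps and 21 north steps in some order, so it is determined by which 11 of the 32 steps are east. The count is C(32, 11) = 129024480.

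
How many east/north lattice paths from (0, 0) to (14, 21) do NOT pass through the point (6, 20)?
Number of paths = 2317887330

Total paths from (0, 0) to (14, 21): C(35, 14) = 2319959400. Paths through (6, 20): (paths (0, 0) → (6, 20)) × (paths (6, 20) → (14, 21)) = C(26, 6) · C(9, 8) = 230230 · 9 = 2072070. Avoidance count = 2319959400 − 2072070 = 2317887330.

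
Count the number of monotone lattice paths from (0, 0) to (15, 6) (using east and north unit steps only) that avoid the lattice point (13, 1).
Number of paths = 53970

Total paths from (0, 0) to (15, 6): C(21, 15) = 54264. Paths through (13, 1): (paths (0, 0) → (13, 1)) × (paths (13, 1) → (15, 6)) = C(14, 13) · C(7, 2) = 14 · 21 = 294. Avoidance count = 54264 − 294 = 53970.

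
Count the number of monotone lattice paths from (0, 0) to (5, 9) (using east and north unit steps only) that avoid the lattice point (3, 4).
Number of paths = 1267

Total paths from (0, 0) to (5, 9): C(14, 5) = 2002. Paths through (3, 4): (paths (0, 0) → (3, 4)) × (paths (3, 4) → (5, 9)) = C(7, 3) · C(7, 2) = 35 · 21 = 735. Avoidance count = 2002 − 735 = 1267.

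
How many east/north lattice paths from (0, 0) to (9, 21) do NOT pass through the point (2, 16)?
Number of paths = 14185974

Total paths from (0, 0) to (9, 21): C(30, 9) = 14307150. Paths through (2, 16): (paths (0, 0) → (2, 16)) × (paths (2, 16) → (9, 21)) = C(18, 2) · C(12, 7) = 153 · 792 = 121176. Avoidance count = 14307150 − 121176 = 14185974.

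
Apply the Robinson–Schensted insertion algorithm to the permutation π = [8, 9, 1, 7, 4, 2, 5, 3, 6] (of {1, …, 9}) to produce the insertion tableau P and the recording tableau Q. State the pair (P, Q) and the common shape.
P = [1, 2, 3, 6] / [4, 5] / [7, 9] / [8];  Q = [1, 2, 7, 9] / [3, 4] / [5, 8] / [6];  common shape = (4, 2, 2, 1)

Row-insert the values π_1, π_2, … into P one at a time, bumping the leftmost entry strictly greater than the inserted value down to the next row. The recording tableau Q records, in position (i, j), the step at which that cell was added to P.
  Insert 8 (step 1): P = [8];  Q = [1]
  Insert 9 (step 2): P = [8, 9];  Q = [1, 2]
  Insert 1 (step 3): P = [1, 9] / [8];  Q = [1, 2] / [3]
  Insert 7 (step 4): P = [1, 7] / [8, 9];  Q = [1, 2] / [3, 4]
  Insert 4 (step 5): P = [1, 4] / [7, 9] / [8];  Q = [1, 2] / [3, 4] / [5]
  Insert 2 (step 6): P = [1, 2] / [4, 9] / [7] / [8];  Q = [1, 2] / [3, 4] / [5] / [6]
  Insert 5 (step 7): P = [1, 2, 5] / [4, 9] / [7] / [8];  Q = [1, 2, 7] / [3, 4] / [5] / [6]
  Insert 3 (step 8): P = [1, 2, 3] / [4, 5] / [7, 9] / [8];  Q = [1, 2, 7] / [3, 4] / [5, 8] / [6]
  Insert 6 (step 9): P = [1, 2, 3, 6] / [4, 5] / [7, 9] / [8];  Q = [1, 2, 7, 9] / [3, 4] / [5, 8] / [6]
Final shape: (4, 2, 2, 1).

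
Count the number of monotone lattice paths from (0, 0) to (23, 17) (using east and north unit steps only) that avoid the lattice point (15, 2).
Number of paths = 88665696096

Total paths from (0, 0) to (23, 17): C(40, 23) = 88732378800. Paths through (15, 2): (paths (0, 0) → (15, 2)) × (paths (15, 2) → (23, 17)) = C(17, 15) · C(23, 8) = 136 · 490314 = 66682704. Avoidance count = 88732378800 − 66682704 = 88665696096.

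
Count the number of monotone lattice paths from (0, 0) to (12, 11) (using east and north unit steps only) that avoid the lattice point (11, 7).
Number of paths = 1192958

Total paths from (0, 0) to (12, 11): C(23, 12) = 1352078. Paths through (11, 7): (paths (0, 0) → (11, 7)) × (paths (11, 7) → (12, 11)) = C(18, 11) · C(5, 1) = 31824 · 5 = 159120. Avoidance count = 1352078 − 159120 = 1192958.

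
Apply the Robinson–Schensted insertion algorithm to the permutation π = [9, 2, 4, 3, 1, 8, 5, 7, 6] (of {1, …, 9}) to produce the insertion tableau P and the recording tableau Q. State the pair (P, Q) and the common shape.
P = [1, 3, 5, 6] / [2, 7] / [4, 8] / [9];  Q = [1, 3, 6, 8] / [2, 7] / [4, 9] / [5];  common shape = (4, 2, 2, 1)

Row-insert the values π_1, π_2, … into P one at a time, bumping the leftmost entry strictly greater than the inserted value down to the next row. The recording tableau Q records, in position (i, j), the step at which that cell was added to P.
  Insert 9 (step 1): P = [9];  Q = [1]
  Insert 2 (step 2): P = [2] / [9];  Q = [1] / [2]
  Insert 4 (step 3): P = [2, 4] / [9];  Q = [1, 3] / [2]
  Insert 3 (step 4): P = [2, 3] / [4] / [9];  Q = [1, 3] / [2] / [4]
  Insert 1 (step 5): P = [1, 3] / [2] / [4] / [9];  Q = [1, 3] / [2] / [4] / [5]
  Insert 8 (step 6): P = [1, 3, 8] / [2] / [4] / [9];  Q = [1, 3, 6] / [2] / [4] / [5]
  Insert 5 (step 7): P = [1, 3, 5] / [2, 8] / [4] / [9];  Q = [1, 3, 6] / [2, 7] / [4] / [5]
  Insert 7 (step 8): P = [1, 3, 5, 7] / [2, 8] / [4] / [9];  Q = [1, 3, 6, 8] / [2, 7] / [4] / [5]
  Insert 6 (step 9): P = [1, 3, 5, 6] / [2, 7] / [4, 8] / [9];  Q = [1, 3, 6, 8] / [2, 7] / [4, 9] / [5]
Final shape: (4, 2, 2, 1).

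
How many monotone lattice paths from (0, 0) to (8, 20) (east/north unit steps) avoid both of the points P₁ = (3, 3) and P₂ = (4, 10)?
Number of paths = 1739584

Inclusion–exclusion. Total paths: C(28, 8) = 3108105. Through P₁: C(6, 3)·C(22, 5) = 526680. Through P₂: C(14, 4)·C(14, 4) = 1002001. Since P₁ is strictly southwest of P₂, a monotone path through both must visit P₁ then P₂; paths through both = C(6, 3)·C(8, 1)·C(14, 4) = 160160. Avoid both = 3108105 − 526680 − 1002001 + 160160 = 1739584.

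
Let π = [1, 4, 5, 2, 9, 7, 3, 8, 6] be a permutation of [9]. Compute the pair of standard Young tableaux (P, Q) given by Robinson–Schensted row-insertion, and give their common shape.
P = [1, 2, 3, 6, 8] / [4, 5, 7] / [9];  Q = [1, 2, 3, 5, 8] / [4, 6, 9] / [7];  common shape = (5, 3, 1)

Row-insert the values π_1, π_2, … into P one at a time, bumping the leftmost entry strictly greater than the inserted value down to the next row. The recording tableau Q records, in position (i, j), the step at which that cell was added to P.
  Insert 1 (step 1): P = [1];  Q = [1]
  Insert 4 (step 2): P = [1, 4];  Q = [1, 2]
  Insert 5 (step 3): P = [1, 4, 5];  Q = [1, 2, 3]
  Insert 2 (step 4): P = [1, 2, 5] / [4];  Q = [1, 2, 3] / [4]
  Insert 9 (step 5): P = [1, 2, 5, 9] / [4];  Q = [1, 2, 3, 5] / [4]
  Insert 7 (step 6): P = [1, 2, 5, 7] / [4, 9];  Q = [1, 2, 3, 5] / [4, 6]
  Insert 3 (step 7): P = [1, 2, 3, 7] / [4, 5] / [9];  Q = [1, 2, 3, 5] / [4, 6] / [7]
  Insert 8 (step 8): P = [1, 2, 3, 7, 8] / [4, 5] / [9];  Q = [1, 2, 3, 5, 8] / [4, 6] / [7]
  Insert 6 (step 9): P = [1, 2, 3, 6, 8] / [4, 5, 7] / [9];  Q = [1, 2, 3, 5, 8] / [4, 6, 9] / [7]
Final shape: (5, 3, 1).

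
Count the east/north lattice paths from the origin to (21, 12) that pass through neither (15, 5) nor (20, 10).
Number of paths = 249798435

Inclusion–exclusion. Total paths: C(33, 21) = 354817320. Through P₁: C(20, 15)·C(13, 6) = 26604864. Through P₂: C(30, 20)·C(3, 1) = 90135045. Since P₁ is strictly southwest of P₂, a monotone path through both must visit P₁ then P₂; paths through both = C(20, 15)·C(10, 5)·C(3, 1) = 11721024. Avoid both = 354817320 − 26604864 − 90135045 + 11721024 = 249798435.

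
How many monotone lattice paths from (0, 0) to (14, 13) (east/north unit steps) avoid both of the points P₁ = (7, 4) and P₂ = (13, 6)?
Number of paths = 16139964

Inclusion–exclusion. Total paths: C(27, 14) = 20058300. Through P₁: C(11, 7)·C(16, 7) = 3775200. Through P₂: C(19, 13)·C(8, 1) = 217056. Since P₁ is strictly southwest of P₂, a monotone path through both must visit P₁ then P₂; paths through both = C(11, 7)·C(8, 6)·C(8, 1) = 73920. Avoid both = 20058300 − 3775200 − 217056 + 73920 = 16139964.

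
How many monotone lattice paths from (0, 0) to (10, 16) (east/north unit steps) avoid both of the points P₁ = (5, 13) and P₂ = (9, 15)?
Number of paths = 2473959

Inclusion–exclusion. Total paths: C(26, 10) = 5311735. Through P₁: C(18, 5)·C(8, 5) = 479808. Through P₂: C(24, 9)·C(2, 1) = 2615008. Since P₁ is strictly southwest of P₂, a monotone path through both must visit P₁ then P₂; paths through both = C(18, 5)·C(6, 4)·C(2, 1) = 257040. Avoid both = 5311735 − 479808 − 2615008 + 257040 = 2473959.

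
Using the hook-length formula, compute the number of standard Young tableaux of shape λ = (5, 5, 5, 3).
# SYT of shape (5, 5, 5, 3) = 875160

Hook-length formula: f^λ = n! / Π hook(c), product over all cells c of the Young diagram. For λ = (5, 5, 5, 3), n = 18 boxes. Hook lengths by row (left-to-right, top-to-bottom): [8, 7, 6, 4, 3]; [7, 6, 5, 3, 2]; [6, 5, 4, 2, 1]; [3, 2, 1]. Product of hooks = 7315660800. So f^λ = 18! / 7315660800 = 6402373705728000 / 7315660800 = 875160.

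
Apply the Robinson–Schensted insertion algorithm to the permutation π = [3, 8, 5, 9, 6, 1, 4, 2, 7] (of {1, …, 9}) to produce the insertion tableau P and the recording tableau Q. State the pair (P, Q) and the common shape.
P = [1, 2, 6, 7] / [3, 4] / [5, 9] / [8];  Q = [1, 2, 4, 9] / [3, 5] / [6, 7] / [8];  common shape = (4, 2, 2, 1)

Row-insert the values π_1, π_2, … into P one at a time, bumping the leftmost entry strictly greater than the inserted value down to the next row. The recording tableau Q records, in position (i, j), the step at which that cell was added to P.
  Insert 3 (step 1): P = [3];  Q = [1]
  Insert 8 (step 2): P = [3, 8];  Q = [1, 2]
  Insert 5 (step 3): P = [3, 5] / [8];  Q = [1, 2] / [3]
  Insert 9 (step 4): P = [3, 5, 9] / [8];  Q = [1, 2, 4] / [3]
  Insert 6 (step 5): P = [3, 5, 6] / [8, 9];  Q = [1, 2, 4] / [3, 5]
  Insert 1 (step 6): P = [1, 5, 6] / [3, 9] / [8];  Q = [1, 2, 4] / [3, 5] / [6]
  Insert 4 (step 7): P = [1, 4, 6] / [3, 5] / [8, 9];  Q = [1, 2, 4] / [3, 5] / [6, 7]
  Insert 2 (step 8): P = [1, 2, 6] / [3, 4] / [5, 9] / [8];  Q = [1, 2, 4] / [3, 5] / [6, 7] / [8]
  Insert 7 (step 9): P = [1, 2, 6, 7] / [3, 4] / [5, 9] / [8];  Q = [1, 2, 4, 9] / [3, 5] / [6, 7] / [8]
Final shape: (4, 2, 2, 1).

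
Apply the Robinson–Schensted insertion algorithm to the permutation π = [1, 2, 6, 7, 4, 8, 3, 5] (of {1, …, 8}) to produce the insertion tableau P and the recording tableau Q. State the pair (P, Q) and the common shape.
P = [1, 2, 3, 5, 8] / [4, 7] / [6];  Q = [1, 2, 3, 4, 6] / [5, 8] / [7];  common shape = (5, 2, 1)

Row-insert the values π_1, π_2, … into P one at a time, bumping the leftmost entry strictly greater than the inserted value down to the next row. The recording tableau Q records, in position (i, j), the step at which that cell was added to P.
  Insert 1 (step 1): P = [1];  Q = [1]
  Insert 2 (step 2): P = [1, 2];  Q = [1, 2]
  Insert 6 (step 3): P = [1, 2, 6];  Q = [1, 2, 3]
  Insert 7 (step 4): P = [1, 2, 6, 7];  Q = [1, 2, 3, 4]
  Insert 4 (step 5): P = [1, 2, 4, 7] / [6];  Q = [1, 2, 3, 4] / [5]
  Insert 8 (step 6): P = [1, 2, 4, 7, 8] / [6];  Q = [1, 2, 3, 4, 6] / [5]
  Insert 3 (step 7): P = [1, 2, 3, 7, 8] / [4] / [6];  Q = [1, 2, 3, 4, 6] / [5] / [7]
  Insert 5 (step 8): P = [1, 2, 3, 5, 8] / [4, 7] / [6];  Q = [1, 2, 3, 4, 6] / [5, 8] / [7]
Final shape: (5, 2, 1).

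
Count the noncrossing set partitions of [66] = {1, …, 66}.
C_66 = 5632681584560312734993915705849145100

These noncrossing partitions are counted by the Catalan number C_n = (1/(n + 1)) · C(2n, n). For n = 66: C_66 = (1/67) · C(132, 66) = 377389666165540953244592352291892721700/67 = 5632681584560312734993915705849145100.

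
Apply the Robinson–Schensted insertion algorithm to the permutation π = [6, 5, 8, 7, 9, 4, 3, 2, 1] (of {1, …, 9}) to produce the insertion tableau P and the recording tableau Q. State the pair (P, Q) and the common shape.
P = [1, 7, 9] / [2, 8] / [3] / [4] / [5] / [6];  Q = [1, 3, 5] / [2, 4] / [6] / [7] / [8] / [9];  common shape = (3, 2, 1, 1, 1, 1)

Row-insert the values π_1, π_2, … into P one at a time, bumping the leftmost entry strictly greater than the inserted value down to the next row. The recording tableau Q records, in position (i, j), the step at which that cell was added to P.
  Insert 6 (step 1): P = [6];  Q = [1]
  Insert 5 (step 2): P = [5] / [6];  Q = [1] / [2]
  Insert 8 (step 3): P = [5, 8] / [6];  Q = [1, 3] / [2]
  Insert 7 (step 4): P = [5, 7] / [6, 8];  Q = [1, 3] / [2, 4]
  Insert 9 (step 5): P = [5, 7, 9] / [6, 8];  Q = [1, 3, 5] / [2, 4]
  Insert 4 (step 6): P = [4, 7, 9] / [5, 8] / [6];  Q = [1, 3, 5] / [2, 4] / [6]
  Insert 3 (step 7): P = [3, 7, 9] / [4, 8] / [5] / [6];  Q = [1, 3, 5] / [2, 4] / [6] / [7]
  Insert 2 (step 8): P = [2, 7, 9] / [3, 8] / [4] / [5] / [6];  Q = [1, 3, 5] / [2, 4] / [6] / [7] / [8]
  Insert 1 (step 9): P = [1, 7, 9] / [2, 8] / [3] / [4] / [5] / [6];  Q = [1, 3, 5] / [2, 4] / [6] / [7] / [8] / [9]
Final shape: (3, 2, 1, 1, 1, 1).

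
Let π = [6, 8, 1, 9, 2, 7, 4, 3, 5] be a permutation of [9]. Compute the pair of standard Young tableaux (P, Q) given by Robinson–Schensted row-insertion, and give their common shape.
P = [1, 2, 3, 5] / [4, 7, 9] / [6] / [8];  Q = [1, 2, 4, 9] / [3, 5, 6] / [7] / [8];  common shape = (4, 3, 1, 1)

Row-insert the values π_1, π_2, … into P one at a time, bumping the leftmost entry strictly greater than the inserted value down to the next row. The recording tableau Q records, in position (i, j), the step at which that cell was added to P.
  Insert 6 (step 1): P = [6];  Q = [1]
  Insert 8 (step 2): P = [6, 8];  Q = [1, 2]
  Insert 1 (step 3): P = [1, 8] / [6];  Q = [1, 2] / [3]
  Insert 9 (step 4): P = [1, 8, 9] / [6];  Q = [1, 2, 4] / [3]
  Insert 2 (step 5): P = [1, 2, 9] / [6, 8];  Q = [1, 2, 4] / [3, 5]
  Insert 7 (step 6): P = [1, 2, 7] / [6, 8, 9];  Q = [1, 2, 4] / [3, 5, 6]
  Insert 4 (step 7): P = [1, 2, 4] / [6, 7, 9] / [8];  Q = [1, 2, 4] / [3, 5, 6] / [7]
  Insert 3 (step 8): P = [1, 2, 3] / [4, 7, 9] / [6] / [8];  Q = [1, 2, 4] / [3, 5, 6] / [7] / [8]
  Insert 5 (step 9): P = [1, 2, 3, 5] / [4, 7, 9] / [6] / [8];  Q = [1, 2, 4, 9] / [3, 5, 6] / [7] / [8]
Final shape: (4, 3, 1, 1).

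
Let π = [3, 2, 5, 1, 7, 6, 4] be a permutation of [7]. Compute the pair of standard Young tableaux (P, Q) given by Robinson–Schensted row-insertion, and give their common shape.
P = [1, 4, 6] / [2, 5] / [3, 7];  Q = [1, 3, 5] / [2, 6] / [4, 7];  common shape = (3, 2, 2)

Row-insert the values π_1, π_2, … into P one at a time, bumping the leftmost entry strictly greater than the inserted value down to the next row. The recording tableau Q records, in position (i, j), the step at which that cell was added to P.
  Insert 3 (step 1): P = [3];  Q = [1]
  Insert 2 (step 2): P = [2] / [3];  Q = [1] / [2]
  Insert 5 (step 3): P = [2, 5] / [3];  Q = [1, 3] / [2]
  Insert 1 (step 4): P = [1, 5] / [2] / [3];  Q = [1, 3] / [2] / [4]
  Insert 7 (step 5): P = [1, 5, 7] / [2] / [3];  Q = [1, 3, 5] / [2] / [4]
  Insert 6 (step 6): P = [1, 5, 6] / [2, 7] / [3];  Q = [1, 3, 5] / [2, 6] / [4]
  Insert 4 (step 7): P = [1, 4, 6] / [2, 5] / [3, 7];  Q = [1, 3, 5] / [2, 6] / [4, 7]
Final shape: (3, 2, 2).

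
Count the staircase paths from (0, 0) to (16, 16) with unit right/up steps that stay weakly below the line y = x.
C_16 = 35357670

These NE paths below the diagonal are counted by the Catalan number C_n = (1/(n + 1)) · C(2n, n). For n = 16: C_16 = (1/17) · C(32, 16) = 601080390/17 = 35357670.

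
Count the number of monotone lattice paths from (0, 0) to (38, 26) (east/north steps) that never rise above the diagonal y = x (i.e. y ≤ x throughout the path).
Number of paths = 200519284375732896

By the reflection principle (André's argument), the number of monotone paths to (38, 26) with n ≤ m that never go above y = x is C(64, 38) − C(64, 39) = 601557853127198688 − 401038568751465792 = 200519284375732896.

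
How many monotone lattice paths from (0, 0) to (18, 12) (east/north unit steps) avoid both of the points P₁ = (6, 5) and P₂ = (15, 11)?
Number of paths = 41558569

Inclusion–exclusion. Total paths: C(30, 18) = 86493225. Through P₁: C(11, 6)·C(19, 12) = 23279256. Through P₂: C(26, 15)·C(4, 3) = 30904640. Since P₁ is strictly southwest of P₂, a monotone path through both must visit P₁ then P₂; paths through both = C(11, 6)·C(15, 9)·C(4, 3) = 9249240. Avoid both = 86493225 − 23279256 − 30904640 + 9249240 = 41558569.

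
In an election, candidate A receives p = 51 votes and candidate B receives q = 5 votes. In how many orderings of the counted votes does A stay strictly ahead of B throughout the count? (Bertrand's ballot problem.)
Strict-lead orderings = 3137706

Total orderings of the 56 votes with 51 for A: C(56, 51) = 3819816. By the Bertrand ballot formula (Cycle Lemma / reflection principle), the number of orderings in which A is strictly ahead of B throughout is (p − q)/(p + q) · C(p + q, p) = (51 − 5)/(51 + 5) · 3819816 = 3137706.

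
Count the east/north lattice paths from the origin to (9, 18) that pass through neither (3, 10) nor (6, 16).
Number of paths = 3322077

Inclusion–exclusion. Total paths: C(27, 9) = 4686825. Through P₁: C(13, 3)·C(14, 6) = 858858. Through P₂: C(22, 6)·C(5, 3) = 746130. Since P₁ is strictly southwest of P₂, a monotone path through both must visit P₁ then P₂; paths through both = C(13, 3)·C(9, 3)·C(5, 3) = 240240. Avoid both = 4686825 − 858858 − 746130 + 240240 = 3322077.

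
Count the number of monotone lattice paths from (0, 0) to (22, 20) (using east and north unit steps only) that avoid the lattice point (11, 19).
Number of paths = 513136079820

Total paths from (0, 0) to (22, 20): C(42, 22) = 513791607420. Paths through (11, 19): (paths (0, 0) → (11, 19)) × (paths (11, 19) → (22, 20)) = C(30, 11) · C(12, 11) = 54627300 · 12 = 655527600. Avoidance count = 513791607420 − 655527600 = 513136079820.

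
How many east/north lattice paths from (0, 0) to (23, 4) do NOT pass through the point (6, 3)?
Number of paths = 16038

Total paths from (0, 0) to (23, 4): C(27, 23) = 17550. Paths through (6, 3): (paths (0, 0) → (6, 3)) × (paths (6, 3) → (23, 4)) = C(9, 6) · C(18, 17) = 84 · 18 = 1512. Avoidance count = 17550 − 1512 = 16038.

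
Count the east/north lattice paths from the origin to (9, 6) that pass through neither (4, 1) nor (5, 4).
Number of paths = 2155

Inclusion–exclusion. Total paths: C(15, 9) = 5005. Through P₁: C(5, 4)·C(10, 5) = 1260. Through P₂: C(9, 5)·C(6, 4) = 1890. Since P₁ is strictly southwest of P₂, a monotone path through both must visit P₁ then P₂; paths through both = C(5, 4)·C(4, 1)·C(6, 4) = 300. Avoid both = 5005 − 1260 − 1890 + 300 = 2155.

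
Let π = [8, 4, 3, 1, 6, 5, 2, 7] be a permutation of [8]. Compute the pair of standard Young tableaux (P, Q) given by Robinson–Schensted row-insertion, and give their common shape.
P = [1, 2, 7] / [3, 5] / [4, 6] / [8];  Q = [1, 5, 8] / [2, 6] / [3, 7] / [4];  common shape = (3, 2, 2, 1)

Row-insert the values π_1, π_2, … into P one at a time, bumping the leftmost entry strictly greater than the inserted value down to the next row. The recording tableau Q records, in position (i, j), the step at which that cell was added to P.
  Insert 8 (step 1): P = [8];  Q = [1]
  Insert 4 (step 2): P = [4] / [8];  Q = [1] / [2]
  Insert 3 (step 3): P = [3] / [4] / [8];  Q = [1] / [2] / [3]
  Insert 1 (step 4): P = [1] / [3] / [4] / [8];  Q = [1] / [2] / [3] / [4]
  Insert 6 (step 5): P = [1, 6] / [3] / [4] / [8];  Q = [1, 5] / [2] / [3] / [4]
  Insert 5 (step 6): P = [1, 5] / [3, 6] / [4] / [8];  Q = [1, 5] / [2, 6] / [3] / [4]
  Insert 2 (step 7): P = [1, 2] / [3, 5] / [4, 6] / [8];  Q = [1, 5] / [2, 6] / [3, 7] / [4]
  Insert 7 (step 8): P = [1, 2, 7] / [3, 5] / [4, 6] / [8];  Q = [1, 5, 8] / [2, 6] / [3, 7] / [4]
Final shape: (3, 2, 2, 1).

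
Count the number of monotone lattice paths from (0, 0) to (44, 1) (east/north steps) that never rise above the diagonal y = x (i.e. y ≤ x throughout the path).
Number of paths = 44

By the reflection principle (André's argument), the number of monotone paths to (44, 1) with n ≤ m that never go above y = x is C(45, 44) − C(45, 45) = 45 − 1 = 44.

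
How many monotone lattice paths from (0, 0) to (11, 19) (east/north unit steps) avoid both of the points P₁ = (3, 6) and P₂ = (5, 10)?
Number of paths = 28810425

Inclusion–exclusion. Total paths: C(30, 11) = 54627300. Through P₁: C(9, 3)·C(21, 8) = 17093160. Through P₂: C(15, 5)·C(15, 6) = 15030015. Since P₁ is strictly southwest of P₂, a monotone path through both must visit P₁ then P₂; paths through both = C(9, 3)·C(6, 2)·C(15, 6) = 6306300. Avoid both = 54627300 − 17093160 − 15030015 + 6306300 = 28810425.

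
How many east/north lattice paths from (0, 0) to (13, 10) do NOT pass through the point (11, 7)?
Number of paths = 825826

Total paths from (0, 0) to (13, 10): C(23, 13) = 1144066. Paths through (11, 7): (paths (0, 0) → (11, 7)) × (paths (11, 7) → (13, 10)) = C(18, 11) · C(5, 2) = 31824 · 10 = 318240. Avoidance count = 1144066 − 318240 = 825826.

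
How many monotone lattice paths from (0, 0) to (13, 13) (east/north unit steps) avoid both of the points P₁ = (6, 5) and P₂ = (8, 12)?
Number of paths = 6771602

Inclusion–exclusion. Total paths: C(26, 13) = 10400600. Through P₁: C(11, 6)·C(15, 7) = 2972970. Through P₂: C(20, 8)·C(6, 5) = 755820. Since P₁ is strictly southwest of P₂, a monotone path through both must visit P₁ then P₂; paths through both = C(11, 6)·C(9, 2)·C(6, 5) = 99792. Avoid both = 10400600 − 2972970 − 755820 + 99792 = 6771602.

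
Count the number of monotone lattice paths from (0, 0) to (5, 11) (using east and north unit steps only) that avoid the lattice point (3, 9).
Number of paths = 3048

Total paths from (0, 0) to (5, 11): C(16, 5) = 4368. Paths through (3, 9): (paths (0, 0) → (3, 9)) × (paths (3, 9) → (5, 11)) = C(12, 3) · C(4, 2) = 220 · 6 = 1320. Avoidance count = 4368 − 1320 = 3048.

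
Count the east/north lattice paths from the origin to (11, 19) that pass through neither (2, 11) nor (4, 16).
Number of paths = 52346280

Inclusion–exclusion. Total paths: C(30, 11) = 54627300. Through P₁: C(13, 2)·C(17, 9) = 1896180. Through P₂: C(20, 4)·C(10, 7) = 581400. Since P₁ is strictly southwest of P₂, a monotone path through both must visit P₁ then P₂; paths through both = C(13, 2)·C(7, 2)·C(10, 7) = 196560. Avoid both = 54627300 − 1896180 − 581400 + 196560 = 52346280.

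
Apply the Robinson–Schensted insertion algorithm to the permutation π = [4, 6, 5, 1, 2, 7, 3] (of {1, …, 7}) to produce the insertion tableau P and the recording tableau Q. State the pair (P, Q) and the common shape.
P = [1, 2, 3] / [4, 5, 7] / [6];  Q = [1, 2, 6] / [3, 5, 7] / [4];  common shape = (3, 3, 1)

Row-insert the values π_1, π_2, … into P one at a time, bumping the leftmost entry strictly greater than the inserted value down to the next row. The recording tableau Q records, in position (i, j), the step at which that cell was added to P.
  Insert 4 (step 1): P = [4];  Q = [1]
  Insert 6 (step 2): P = [4, 6];  Q = [1, 2]
  Insert 5 (step 3): P = [4, 5] / [6];  Q = [1, 2] / [3]
  Insert 1 (step 4): P = [1, 5] / [4] / [6];  Q = [1, 2] / [3] / [4]
  Insert 2 (step 5): P = [1, 2] / [4, 5] / [6];  Q = [1, 2] / [3, 5] / [4]
  Insert 7 (step 6): P = [1, 2, 7] / [4, 5] / [6];  Q = [1, 2, 6] / [3, 5] / [4]
  Insert 3 (step 7): P = [1, 2, 3] / [4, 5, 7] / [6];  Q = [1, 2, 6] / [3, 5, 7] / [4]
Final shape: (3, 3, 1).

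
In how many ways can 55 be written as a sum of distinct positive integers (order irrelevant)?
q(55) = 6378

A partition into distinct parts is a strictly decreasing sequence summing to n. The recurrence d(n, m) = d(n, m−1) + d(n−m, m−1) (use part m at most once) with q(n) = d(n, n) gives q(55) = 6378. (Euler's theorem: # distinct-part partitions = # odd-part partitions.)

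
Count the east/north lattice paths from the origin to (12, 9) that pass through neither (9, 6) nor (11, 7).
Number of paths = 143403

Inclusion–exclusion. Total paths: C(21, 12) = 293930. Through P₁: C(15, 9)·C(6, 3) = 100100. Through P₂: C(18, 11)·C(3, 1) = 95472. Since P₁ is strictly southwest of P₂, a monotone path through both must visit P₁ then P₂; paths through both = C(15, 9)·C(3, 2)·C(3, 1) = 45045. Avoid both = 293930 − 100100 − 95472 + 45045 = 143403.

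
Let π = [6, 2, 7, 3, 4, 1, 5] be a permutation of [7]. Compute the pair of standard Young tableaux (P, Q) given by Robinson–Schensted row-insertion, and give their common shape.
P = [1, 3, 4, 5] / [2, 7] / [6];  Q = [1, 3, 5, 7] / [2, 4] / [6];  common shape = (4, 2, 1)

Row-insert the values π_1, π_2, … into P one at a time, bumping the leftmost entry strictly greater than the inserted value down to the next row. The recording tableau Q records, in position (i, j), the step at which that cell was added to P.
  Insert 6 (step 1): P = [6];  Q = [1]
  Insert 2 (step 2): P = [2] / [6];  Q = [1] / [2]
  Insert 7 (step 3): P = [2, 7] / [6];  Q = [1, 3] / [2]
  Insert 3 (step 4): P = [2, 3] / [6, 7];  Q = [1, 3] / [2, 4]
  Insert 4 (step 5): P = [2, 3, 4] / [6, 7];  Q = [1, 3, 5] / [2, 4]
  Insert 1 (step 6): P = [1, 3, 4] / [2, 7] / [6];  Q = [1, 3, 5] / [2, 4] / [6]
  Insert 5 (step 7): P = [1, 3, 4, 5] / [2, 7] / [6];  Q = [1, 3, 5, 7] / [2, 4] / [6]
Final shape: (4, 2, 1).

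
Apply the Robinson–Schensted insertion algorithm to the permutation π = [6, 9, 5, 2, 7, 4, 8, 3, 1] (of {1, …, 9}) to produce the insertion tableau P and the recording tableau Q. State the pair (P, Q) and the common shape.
P = [1, 3, 8] / [2, 7] / [4, 9] / [5] / [6];  Q = [1, 2, 7] / [3, 5] / [4, 6] / [8] / [9];  common shape = (3, 2, 2, 1, 1)

Row-insert the values π_1, π_2, … into P one at a time, bumping the leftmost entry strictly greater than the inserted value down to the next row. The recording tableau Q records, in position (i, j), the step at which that cell was added to P.
  Insert 6 (step 1): P = [6];  Q = [1]
  Insert 9 (step 2): P = [6, 9];  Q = [1, 2]
  Insert 5 (step 3): P = [5, 9] / [6];  Q = [1, 2] / [3]
  Insert 2 (step 4): P = [2, 9] / [5] / [6];  Q = [1, 2] / [3] / [4]
  Insert 7 (step 5): P = [2, 7] / [5, 9] / [6];  Q = [1, 2] / [3, 5] / [4]
  Insert 4 (step 6): P = [2, 4] / [5, 7] / [6, 9];  Q = [1, 2] / [3, 5] / [4, 6]
  Insert 8 (step 7): P = [2, 4, 8] / [5, 7] / [6, 9];  Q = [1, 2, 7] / [3, 5] / [4, 6]
  Insert 3 (step 8): P = [2, 3, 8] / [4, 7] / [5, 9] / [6];  Q = [1, 2, 7] / [3, 5] / [4, 6] / [8]
  Insert 1 (step 9): P = [1, 3, 8] / [2, 7] / [4, 9] / [5] / [6];  Q = [1, 2, 7] / [3, 5] / [4, 6] / [8] / [9]
Final shape: (3, 2, 2, 1, 1).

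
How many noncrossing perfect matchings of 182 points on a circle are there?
C_91 = 3935312233584004685417853572763349509774031680023800

These noncrossing handshakes are counted by the Catalan number C_n = (1/(n + 1)) · C(2n, n). For n = 91: C_91 = (1/92) · C(182, 91) = 362048725489728431058442528694228154899210914562189600/92 = 3935312233584004685417853572763349509774031680023800.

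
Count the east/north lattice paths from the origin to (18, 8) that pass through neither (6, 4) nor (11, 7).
Number of paths = 1019563

Inclusion–exclusion. Total paths: C(26, 18) = 1562275. Through P₁: C(10, 6)·C(16, 12) = 382200. Through P₂: C(18, 11)·C(8, 7) = 254592. Since P₁ is strictly southwest of P₂, a monotone path through both must visit P₁ then P₂; paths through both = C(10, 6)·C(8, 5)·C(8, 7) = 94080. Avoid both = 1562275 − 382200 − 254592 + 94080 = 1019563.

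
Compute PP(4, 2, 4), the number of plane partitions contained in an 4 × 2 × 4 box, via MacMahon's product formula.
PP(4, 2, 4) = 1764

Evaluate the triple product over i = 1..4, j = 1..2, k = 1..4. The factors are (2/1) · (3/2) · (4/3) · (5/4) · (3/2) · (4/3) · (5/4) · (6/5) · … (32 factors total). The numerators and denominators telescope so the product is an integer; carrying out the multiplication exactly gives PP(4, 2, 4) = 1764.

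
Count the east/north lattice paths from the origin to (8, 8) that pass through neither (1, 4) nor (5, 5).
Number of paths = 6680

Inclusion–exclusion. Total paths: C(16, 8) = 12870. Through P₁: C(5, 1)·C(11, 7) = 1650. Through P₂: C(10, 5)·C(6, 3) = 5040. Since P₁ is strictly southwest of P₂, a monotone path through both must visit P₁ then P₂; paths through both = C(5, 1)·C(5, 4)·C(6, 3) = 500. Avoid both = 12870 − 1650 − 5040 + 500 = 6680.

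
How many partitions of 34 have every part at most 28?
p(34, parts ≤ 28) = 12291

Use the recurrence p(n, m) = p(n, m−1) + p(n−m, m): either the largest part is < m (count p(n, m−1)) or the largest part is exactly m (remove one copy of m, count p(n−m, m)). With p(0, ·) = 1 this gives p(34, parts ≤ 28) = 12291. (By conjugating Young diagrams, this also counts partitions of 34 into at most 28 parts.)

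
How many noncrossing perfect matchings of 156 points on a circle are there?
C_78 = 73745243611532458459690151854647329239335600

These noncrossing handshakes are counted by the Catalan number C_n = (1/(n + 1)) · C(2n, n). For n = 78: C_78 = (1/79) · C(156, 78) = 5825874245311064218315521996517139009907512400/79 = 73745243611532458459690151854647329239335600.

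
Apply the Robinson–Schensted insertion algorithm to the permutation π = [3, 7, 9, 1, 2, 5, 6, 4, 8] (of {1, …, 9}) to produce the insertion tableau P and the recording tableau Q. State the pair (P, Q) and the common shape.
P = [1, 2, 4, 6, 8] / [3, 5, 9] / [7];  Q = [1, 2, 3, 7, 9] / [4, 5, 6] / [8];  common shape = (5, 3, 1)

Row-insert the values π_1, π_2, … into P one at a time, bumping the leftmost entry strictly greater than the inserted value down to the next row. The recording tableau Q records, in position (i, j), the step at which that cell was added to P.
  Insert 3 (step 1): P = [3];  Q = [1]
  Insert 7 (step 2): P = [3, 7];  Q = [1, 2]
  Insert 9 (step 3): P = [3, 7, 9];  Q = [1, 2, 3]
  Insert 1 (step 4): P = [1, 7, 9] / [3];  Q = [1, 2, 3] / [4]
  Insert 2 (step 5): P = [1, 2, 9] / [3, 7];  Q = [1, 2, 3] / [4, 5]
  Insert 5 (step 6): P = [1, 2, 5] / [3, 7, 9];  Q = [1, 2, 3] / [4, 5, 6]
  Insert 6 (step 7): P = [1, 2, 5, 6] / [3, 7, 9];  Q = [1, 2, 3, 7] / [4, 5, 6]
  Insert 4 (step 8): P = [1, 2, 4, 6] / [3, 5, 9] / [7];  Q = [1, 2, 3, 7] / [4, 5, 6] / [8]
  Insert 8 (step 9): P = [1, 2, 4, 6, 8] / [3, 5, 9] / [7];  Q = [1, 2, 3, 7, 9] / [4, 5, 6] / [8]
Final shape: (5, 3, 1).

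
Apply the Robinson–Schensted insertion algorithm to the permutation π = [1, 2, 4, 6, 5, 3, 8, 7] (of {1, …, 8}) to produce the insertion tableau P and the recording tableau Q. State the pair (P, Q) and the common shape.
P = [1, 2, 3, 5, 7] / [4, 8] / [6];  Q = [1, 2, 3, 4, 7] / [5, 8] / [6];  common shape = (5, 2, 1)

Row-insert the values π_1, π_2, … into P one at a time, bumping the leftmost entry strictly greater than the inserted value down to the next row. The recording tableau Q records, in position (i, j), the step at which that cell was added to P.
  Insert 1 (step 1): P = [1];  Q = [1]
  Insert 2 (step 2): P = [1, 2];  Q = [1, 2]
  Insert 4 (step 3): P = [1, 2, 4];  Q = [1, 2, 3]
  Insert 6 (step 4): P = [1, 2, 4, 6];  Q = [1, 2, 3, 4]
  Insert 5 (step 5): P = [1, 2, 4, 5] / [6];  Q = [1, 2, 3, 4] / [5]
  Insert 3 (step 6): P = [1, 2, 3, 5] / [4] / [6];  Q = [1, 2, 3, 4] / [5] / [6]
  Insert 8 (step 7): P = [1, 2, 3, 5, 8] / [4] / [6];  Q = [1, 2, 3, 4, 7] / [5] / [6]
  Insert 7 (step 8): P = [1, 2, 3, 5, 7] / [4, 8] / [6];  Q = [1, 2, 3, 4, 7] / [5, 8] / [6]
Final shape: (5, 2, 1).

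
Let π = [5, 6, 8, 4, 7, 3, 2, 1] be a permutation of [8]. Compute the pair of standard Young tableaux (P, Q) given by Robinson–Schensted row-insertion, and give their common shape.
P = [1, 6, 7] / [2, 8] / [3] / [4] / [5];  Q = [1, 2, 3] / [4, 5] / [6] / [7] / [8];  common shape = (3, 2, 1, 1, 1)

Row-insert the values π_1, π_2, … into P one at a time, bumping the leftmost entry strictly greater than the inserted value down to the next row. The recording tableau Q records, in position (i, j), the step at which that cell was added to P.
  Insert 5 (step 1): P = [5];  Q = [1]
  Insert 6 (step 2): P = [5, 6];  Q = [1, 2]
  Insert 8 (step 3): P = [5, 6, 8];  Q = [1, 2, 3]
  Insert 4 (step 4): P = [4, 6, 8] / [5];  Q = [1, 2, 3] / [4]
  Insert 7 (step 5): P = [4, 6, 7] / [5, 8];  Q = [1, 2, 3] / [4, 5]
  Insert 3 (step 6): P = [3, 6, 7] / [4, 8] / [5];  Q = [1, 2, 3] / [4, 5] / [6]
  Insert 2 (step 7): P = [2, 6, 7] / [3, 8] / [4] / [5];  Q = [1, 2, 3] / [4, 5] / [6] / [7]
  Insert 1 (step 8): P = [1, 6, 7] / [2, 8] / [3] / [4] / [5];  Q = [1, 2, 3] / [4, 5] / [6] / [7] / [8]
Final shape: (3, 2, 1, 1, 1).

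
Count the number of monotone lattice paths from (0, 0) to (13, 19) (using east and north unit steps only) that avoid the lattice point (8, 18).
Number of paths = 337999950

Total paths from (0, 0) to (13, 19): C(32, 13) = 347373600. Paths through (8, 18): (paths (0, 0) → (8, 18)) × (paths (8, 18) → (13, 19)) = C(26, 8) · C(6, 5) = 1562275 · 6 = 9373650. Avoidance count = 347373600 − 9373650 = 337999950.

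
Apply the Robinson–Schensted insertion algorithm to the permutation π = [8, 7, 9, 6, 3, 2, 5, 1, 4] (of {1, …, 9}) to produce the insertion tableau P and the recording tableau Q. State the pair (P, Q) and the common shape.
P = [1, 4] / [2, 5] / [3, 9] / [6] / [7] / [8];  Q = [1, 3] / [2, 7] / [4, 9] / [5] / [6] / [8];  common shape = (2, 2, 2, 1, 1, 1)

Row-insert the values π_1, π_2, … into P one at a time, bumping the leftmost entry strictly greater than the inserted value down to the next row. The recording tableau Q records, in position (i, j), the step at which that cell was added to P.
  Insert 8 (step 1): P = [8];  Q = [1]
  Insert 7 (step 2): P = [7] / [8];  Q = [1] / [2]
  Insert 9 (step 3): P = [7, 9] / [8];  Q = [1, 3] / [2]
  Insert 6 (step 4): P = [6, 9] / [7] / [8];  Q = [1, 3] / [2] / [4]
  Insert 3 (step 5): P = [3, 9] / [6] / [7] / [8];  Q = [1, 3] / [2] / [4] / [5]
  Insert 2 (step 6): P = [2, 9] / [3] / [6] / [7] / [8];  Q = [1, 3] / [2] / [4] / [5] / [6]
  Insert 5 (step 7): P = [2, 5] / [3, 9] / [6] / [7] / [8];  Q = [1, 3] / [2, 7] / [4] / [5] / [6]
  Insert 1 (step 8): P = [1, 5] / [2, 9] / [3] / [6] / [7] / [8];  Q = [1, 3] / [2, 7] / [4] / [5] / [6] / [8]
  Insert 4 (step 9): P = [1, 4] / [2, 5] / [3, 9] / [6] / [7] / [8];  Q = [1, 3] / [2, 7] / [4, 9] / [5] / [6] / [8]
Final shape: (2, 2, 2, 1, 1, 1).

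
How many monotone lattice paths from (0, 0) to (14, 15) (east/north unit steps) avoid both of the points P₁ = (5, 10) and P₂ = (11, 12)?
Number of paths = 46186874

Inclusion–exclusion. Total paths: C(29, 14) = 77558760. Through P₁: C(15, 5)·C(14, 9) = 6012006. Through P₂: C(23, 11)·C(6, 3) = 27041560. Since P₁ is strictly southwest of P₂, a monotone path through both must visit P₁ then P₂; paths through both = C(15, 5)·C(8, 6)·C(6, 3) = 1681680. Avoid both = 77558760 − 6012006 − 27041560 + 1681680 = 46186874.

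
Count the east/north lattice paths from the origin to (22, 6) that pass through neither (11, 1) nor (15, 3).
Number of paths = 248004

Inclusion–exclusion. Total paths: C(28, 22) = 376740. Through P₁: C(12, 11)·C(16, 11) = 52416. Through P₂: C(18, 15)·C(10, 7) = 97920. Since P₁ is strictly southwest of P₂, a monotone path through both must visit P₁ then P₂; paths through both = C(12, 11)·C(6, 4)·C(10, 7) = 21600. Avoid both = 376740 − 52416 − 97920 + 21600 = 248004.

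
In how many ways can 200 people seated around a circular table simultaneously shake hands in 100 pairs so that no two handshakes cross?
C_100 = 896519947090131496687170070074100632420837521538745909320

These noncrossing handshakes are counted by the Catalan number C_n = (1/(n + 1)) · C(2n, n). For n = 100: C_100 = (1/101) · C(200, 100) = 90548514656103281165404177077484163874504589675413336841320/101 = 896519947090131496687170070074100632420837521538745909320.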